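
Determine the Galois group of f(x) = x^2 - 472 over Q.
Gal(K/Q) = Z/2Z (cyclic of order 2)

x^2 - 472 is irreducible over Q since 472 is not a rational square. The splitting field Q(sqrt(472)) has degree 2 over Q, and its unique nontrivial automorphism is sqrt(472) ↦ -sqrt(472). Hence Gal(Q(sqrt(472))/Q) = Z/2Z.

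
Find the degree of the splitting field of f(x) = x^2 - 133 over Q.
[K:Q] = 2

The polynomial x^2 - 133 is irreducible over Q since 133 is not a perfect square. Its splitting field is Q(sqrt(133)), which has degree 2 over Q.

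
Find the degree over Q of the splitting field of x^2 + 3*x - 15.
[K:Q] = 2

The discriminant of x^2 + (3)*x + (-15) is b^2 - 4c = 9 - (-60) = 69. Since 69 is not a perfect square in Q, the polynomial is irreducible over Q. Its two roots generate a degree-2 extension, so [K:Q] = 2.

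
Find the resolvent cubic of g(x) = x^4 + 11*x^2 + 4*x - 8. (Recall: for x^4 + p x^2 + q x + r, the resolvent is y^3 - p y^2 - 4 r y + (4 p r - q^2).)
h(y) = y^3 - 11*y^2 + 32*y - 368

Identify coefficients: p = 11, q = 4, r = -8.
Plug into h(y) = y^3 - p y^2 - 4 r y + (4 p r - q^2):
  h(y) = y^3 - (11) y^2 - 4*(-8) y + (4*(11)*(-8) - (4)^2)
       = y^3 + (-11) y^2 + (32) y + (-368).
Simplifying: h(y) = y^3 - 11*y^2 + 32*y - 368.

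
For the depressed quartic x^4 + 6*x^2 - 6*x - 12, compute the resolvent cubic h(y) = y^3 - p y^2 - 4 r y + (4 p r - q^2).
h(y) = y^3 - 6*y^2 + 48*y - 324

Identify coefficients: p = 6, q = -6, r = -12.
Plug into h(y) = y^3 - p y^2 - 4 r y + (4 p r - q^2):
  h(y) = y^3 - (6) y^2 - 4*(-12) y + (4*(6)*(-12) - (-6)^2)
       = y^3 + (-6) y^2 + (48) y + (-324).
Simplifying: h(y) = y^3 - 6*y^2 + 48*y - 324.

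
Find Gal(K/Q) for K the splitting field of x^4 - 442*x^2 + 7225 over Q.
Gal(K/Q) = Z/2Z (cyclic of order 2)

f factors as (x^2 - 17)(x^2 - 425), so the splitting field is K = Q(sqrt(17), sqrt(425)). The squarefree part of 17 is 17 and the squarefree part of 425 is also 17, so sqrt(17) and sqrt(425) are both rational multiples of sqrt(17). Hence Q(sqrt(17)) = Q(sqrt(425)) = Q(sqrt(17)), and the splitting field collapses to a single degree-2 extension with Galois group Z/2Z.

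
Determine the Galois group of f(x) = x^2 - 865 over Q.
Gal(K/Q) = Z/2Z (cyclic of order 2)

x^2 - 865 is irreducible over Q since 865 is not a rational square. The splitting field Q(sqrt(865)) has degree 2 over Q, and its unique nontrivial automorphism is sqrt(865) ↦ -sqrt(865). Hence Gal(Q(sqrt(865))/Q) = Z/2Z.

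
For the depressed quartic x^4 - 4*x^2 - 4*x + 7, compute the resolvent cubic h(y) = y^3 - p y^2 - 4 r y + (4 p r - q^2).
h(y) = y^3 + 4*y^2 - 28*y - 128

Identify coefficients: p = -4, q = -4, r = 7.
Plug into h(y) = y^3 - p y^2 - 4 r y + (4 p r - q^2):
  h(y) = y^3 - (-4) y^2 - 4*(7) y + (4*(-4)*(7) - (-4)^2)
       = y^3 + (4) y^2 + (-28) y + (-128).
Simplifying: h(y) = y^3 + 4*y^2 - 28*y - 128.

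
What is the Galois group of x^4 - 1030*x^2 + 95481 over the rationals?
Gal(K/Q) = Z/2Z (cyclic of order 2)

f factors as (x^2 - 103)(x^2 - 927), so the splitting field is K = Q(sqrt(103), sqrt(927)). The squarefree part of 103 is 103 and the squarefree part of 927 is also 103, so sqrt(103) and sqrt(927) are both rational multiples of sqrt(103). Hence Q(sqrt(103)) = Q(sqrt(927)) = Q(sqrt(103)), and the splitting field collapses to a single degree-2 extension with Galois group Z/2Z.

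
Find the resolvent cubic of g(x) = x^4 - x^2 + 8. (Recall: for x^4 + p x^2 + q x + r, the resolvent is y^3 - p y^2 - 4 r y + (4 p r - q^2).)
h(y) = y^3 + y^2 - 32*y - 32

Identify coefficients: p = -1, q = 0, r = 8.
Plug into h(y) = y^3 - p y^2 - 4 r y + (4 p r - q^2):
  h(y) = y^3 - (-1) y^2 - 4*(8) y + (4*(-1)*(8) - (0)^2)
       = y^3 + (1) y^2 + (-32) y + (-32).
Simplifying: h(y) = y^3 + y^2 - 32*y - 32.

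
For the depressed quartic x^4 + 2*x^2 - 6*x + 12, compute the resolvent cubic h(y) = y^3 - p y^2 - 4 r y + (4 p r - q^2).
h(y) = y^3 - 2*y^2 - 48*y + 60

Identify coefficients: p = 2, q = -6, r = 12.
Plug into h(y) = y^3 - p y^2 - 4 r y + (4 p r - q^2):
  h(y) = y^3 - (2) y^2 - 4*(12) y + (4*(2)*(12) - (-6)^2)
       = y^3 + (-2) y^2 + (-48) y + (60).
Simplifying: h(y) = y^3 - 2*y^2 - 48*y + 60.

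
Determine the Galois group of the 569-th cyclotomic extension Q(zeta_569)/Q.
|Gal(Q(zeta_569)/Q)| = phi(569) = 568; group ≅ (Z/569Z)^* ≅ Z/568Z

The n-th cyclotomic polynomial Φ_569(x) is the minimal polynomial of zeta_569 over Q and has degree phi(569) = 568. So Q(zeta_569) is a degree-568 Galois extension with Galois group (Z/569Z)^*. (Z/569Z)^* is cyclic since 569 is an odd prime power (or 4). Hence Gal(Q(zeta_569)/Q) ≅ Z/568Z.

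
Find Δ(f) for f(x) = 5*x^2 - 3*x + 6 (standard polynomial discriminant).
Δ = -111

For a quadratic a x^2 + b x + c the discriminant is Δ = b^2 - 4ac = (-3)^2 - 4*(5)*(6) = 9 - (120) = -111.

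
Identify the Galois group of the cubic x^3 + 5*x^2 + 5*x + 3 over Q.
Gal(K/Q) = S_3 (symmetric group of order 6)

Compute the discriminant of x^3 + (5)*x^2 + (5)*x + (3): Δ = -268. Since Δ is not a rational square, the Galois group is not contained in A_3; it must be the full S_3 (irreducibility of the cubic rules out anything smaller).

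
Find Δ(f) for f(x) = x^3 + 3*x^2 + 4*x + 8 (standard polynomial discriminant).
Δ = -976

For x^3 + a x^2 + b x + c the discriminant is Δ = 18 a b c - 4 a^3 c + a^2 b^2 - 4 b^3 - 27 c^2.
Plug a = 3, b = 4, c = 8:
  18*(3)*(4)*(8) - 4*(3)^3*(8) + (3)^2*(4)^2 - 4*(4)^3 - 27*(8)^2
  = 1728 + (-864) + 144 + (-256) + (-1728)
  = -976.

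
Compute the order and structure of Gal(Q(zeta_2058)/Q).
|Gal(Q(zeta_2058)/Q)| = phi(2058) = 588; group ≅ (Z/2058Z)^* ≅ Z/2Z × Z/294Z

The n-th cyclotomic polynomial Φ_2058(x) is the minimal polynomial of zeta_2058 over Q and has degree phi(2058) = 588. So Q(zeta_2058) is a degree-588 Galois extension with Galois group (Z/2058Z)^*. By CRT, (Z/2058Z)^* ≅ (Z/2Z)^* × (Z/3Z)^* × (Z/343Z)^*. Each prime-power unit group is (Z/2Z)^* ≅ trivial group (order 1); (Z/3Z)^* ≅ Z/2Z; (Z/343Z)^* ≅ Z/294Z. Hence Gal(Q(zeta_2058)/Q) ≅ Z/2Z × Z/294Z.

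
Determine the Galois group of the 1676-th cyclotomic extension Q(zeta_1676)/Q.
|Gal(Q(zeta_1676)/Q)| = phi(1676) = 836; group ≅ (Z/1676Z)^* ≅ Z/2Z × Z/418Z

The n-th cyclotomic polynomial Φ_1676(x) is the minimal polynomial of zeta_1676 over Q and has degree phi(1676) = 836. So Q(zeta_1676) is a degree-836 Galois extension with Galois group (Z/1676Z)^*. By CRT, (Z/1676Z)^* ≅ (Z/4Z)^* × (Z/419Z)^*. Each prime-power unit group is (Z/4Z)^* ≅ Z/2Z; (Z/419Z)^* ≅ Z/418Z. Hence Gal(Q(zeta_1676)/Q) ≅ Z/2Z × Z/418Z.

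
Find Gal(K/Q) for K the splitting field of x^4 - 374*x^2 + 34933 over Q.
Gal(K/Q) = V_4 (Klein four-group, Z/2Z × Z/2Z)

f factors as (x^2 - 181)(x^2 - 193), so the splitting field is K = Q(sqrt(181), sqrt(193)). The elements 181, 193, 34933 are all non-squares in Q, so sqrt(181) and sqrt(193) generate independent quadratic extensions. Thus [K:Q] = 4 and Gal(K/Q) is generated by the two order-2 automorphisms sqrt(181) ↦ -sqrt(181) and sqrt(193) ↦ -sqrt(193), giving V_4.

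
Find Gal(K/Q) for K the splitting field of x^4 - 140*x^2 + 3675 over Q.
Gal(K/Q) = V_4 (Klein four-group, Z/2Z × Z/2Z)

f factors as (x^2 - 35)(x^2 - 105), so the splitting field is K = Q(sqrt(35), sqrt(105)). The elements 35, 105, 3675 are all non-squares in Q, so sqrt(35) and sqrt(105) generate independent quadratic extensions. Thus [K:Q] = 4 and Gal(K/Q) is generated by the two order-2 automorphisms sqrt(35) ↦ -sqrt(35) and sqrt(105) ↦ -sqrt(105), giving V_4.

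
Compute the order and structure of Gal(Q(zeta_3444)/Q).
|Gal(Q(zeta_3444)/Q)| = phi(3444) = 960; group ≅ (Z/3444Z)^* ≅ Z/2Z × Z/2Z × Z/6Z × Z/40Z

The n-th cyclotomic polynomial Φ_3444(x) is the minimal polynomial of zeta_3444 over Q and has degree phi(3444) = 960. So Q(zeta_3444) is a degree-960 Galois extension with Galois group (Z/3444Z)^*. By CRT, (Z/3444Z)^* ≅ (Z/4Z)^* × (Z/3Z)^* × (Z/7Z)^* × (Z/41Z)^*. Each prime-power unit group is (Z/4Z)^* ≅ Z/2Z; (Z/3Z)^* ≅ Z/2Z; (Z/7Z)^* ≅ Z/6Z; (Z/41Z)^* ≅ Z/40Z. Hence Gal(Q(zeta_3444)/Q) ≅ Z/2Z × Z/2Z × Z/6Z × Z/40Z.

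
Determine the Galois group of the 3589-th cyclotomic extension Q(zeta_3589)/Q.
|Gal(Q(zeta_3589)/Q)| = phi(3589) = 3456; group ≅ (Z/3589Z)^* ≅ Z/36Z × Z/96Z

The n-th cyclotomic polynomial Φ_3589(x) is the minimal polynomial of zeta_3589 over Q and has degree phi(3589) = 3456. So Q(zeta_3589) is a degree-3456 Galois extension with Galois group (Z/3589Z)^*. By CRT, (Z/3589Z)^* ≅ (Z/37Z)^* × (Z/97Z)^*. Each prime-power unit group is (Z/37Z)^* ≅ Z/36Z; (Z/97Z)^* ≅ Z/96Z. Hence Gal(Q(zeta_3589)/Q) ≅ Z/36Z × Z/96Z.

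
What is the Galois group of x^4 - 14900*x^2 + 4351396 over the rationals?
Gal(K/Q) = Z/2Z (cyclic of order 2)

f factors as (x^2 - 14602)(x^2 - 298), so the splitting field is K = Q(sqrt(14602), sqrt(298)). The squarefree part of 14602 is 298 and the squarefree part of 298 is also 298, so sqrt(14602) and sqrt(298) are both rational multiples of sqrt(298). Hence Q(sqrt(14602)) = Q(sqrt(298)) = Q(sqrt(298)), and the splitting field collapses to a single degree-2 extension with Galois group Z/2Z.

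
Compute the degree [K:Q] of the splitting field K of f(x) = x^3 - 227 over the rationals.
[K:Q] = 6

x^3 - 227 has one real root r = 227^(1/3) and two complex roots r*zeta_3, r*zeta_3^2 where zeta_3 = e^(2*pi*i/3). The splitting field is Q(r, zeta_3). [Q(r):Q] = 3 and [Q(zeta_3):Q] = 2 with gcd = 1, so [Q(r, zeta_3):Q] = 3 * 2 = 6.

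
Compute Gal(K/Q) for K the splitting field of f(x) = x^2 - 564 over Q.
Gal(K/Q) = Z/2Z (cyclic of order 2)

x^2 - 564 is irreducible over Q since 564 is not a rational square. The splitting field Q(sqrt(564)) has degree 2 over Q, and its unique nontrivial automorphism is sqrt(564) ↦ -sqrt(564). Hence Gal(Q(sqrt(564))/Q) = Z/2Z.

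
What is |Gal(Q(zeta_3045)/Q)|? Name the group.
|Gal(Q(zeta_3045)/Q)| = phi(3045) = 1344; group ≅ (Z/3045Z)^* ≅ Z/2Z × Z/4Z × Z/6Z × Z/28Z

The n-th cyclotomic polynomial Φ_3045(x) is the minimal polynomial of zeta_3045 over Q and has degree phi(3045) = 1344. So Q(zeta_3045) is a degree-1344 Galois extension with Galois group (Z/3045Z)^*. By CRT, (Z/3045Z)^* ≅ (Z/3Z)^* × (Z/5Z)^* × (Z/7Z)^* × (Z/29Z)^*. Each prime-power unit group is (Z/3Z)^* ≅ Z/2Z; (Z/5Z)^* ≅ Z/4Z; (Z/7Z)^* ≅ Z/6Z; (Z/29Z)^* ≅ Z/28Z. Hence Gal(Q(zeta_3045)/Q) ≅ Z/2Z × Z/4Z × Z/6Z × Z/28Z.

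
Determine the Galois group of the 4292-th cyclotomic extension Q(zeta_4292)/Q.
|Gal(Q(zeta_4292)/Q)| = phi(4292) = 2016; group ≅ (Z/4292Z)^* ≅ Z/2Z × Z/28Z × Z/36Z

The n-th cyclotomic polynomial Φ_4292(x) is the minimal polynomial of zeta_4292 over Q and has degree phi(4292) = 2016. So Q(zeta_4292) is a degree-2016 Galois extension with Galois group (Z/4292Z)^*. By CRT, (Z/4292Z)^* ≅ (Z/4Z)^* × (Z/29Z)^* × (Z/37Z)^*. Each prime-power unit group is (Z/4Z)^* ≅ Z/2Z; (Z/29Z)^* ≅ Z/28Z; (Z/37Z)^* ≅ Z/36Z. Hence Gal(Q(zeta_4292)/Q) ≅ Z/2Z × Z/28Z × Z/36Z.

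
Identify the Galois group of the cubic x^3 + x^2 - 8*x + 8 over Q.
Gal(K/Q) = S_3 (symmetric group of order 6)

Compute the discriminant of x^3 + (1)*x^2 + (-8)*x + (8): Δ = -800. Since Δ is not a rational square, the Galois group is not contained in A_3; it must be the full S_3 (irreducibility of the cubic rules out anything smaller).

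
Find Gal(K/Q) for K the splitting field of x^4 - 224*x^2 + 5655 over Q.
Gal(K/Q) = V_4 (Klein four-group, Z/2Z × Z/2Z)

f factors as (x^2 - 195)(x^2 - 29), so the splitting field is K = Q(sqrt(195), sqrt(29)). The elements 195, 29, 5655 are all non-squares in Q, so sqrt(195) and sqrt(29) generate independent quadratic extensions. Thus [K:Q] = 4 and Gal(K/Q) is generated by the two order-2 automorphisms sqrt(195) ↦ -sqrt(195) and sqrt(29) ↦ -sqrt(29), giving V_4.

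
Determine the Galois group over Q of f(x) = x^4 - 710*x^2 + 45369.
Gal(K/Q) = Z/2Z (cyclic of order 2)

f factors as (x^2 - 639)(x^2 - 71), so the splitting field is K = Q(sqrt(639), sqrt(71)). The squarefree part of 639 is 71 and the squarefree part of 71 is also 71, so sqrt(639) and sqrt(71) are both rational multiples of sqrt(71). Hence Q(sqrt(639)) = Q(sqrt(71)) = Q(sqrt(71)), and the splitting field collapses to a single degree-2 extension with Galois group Z/2Z.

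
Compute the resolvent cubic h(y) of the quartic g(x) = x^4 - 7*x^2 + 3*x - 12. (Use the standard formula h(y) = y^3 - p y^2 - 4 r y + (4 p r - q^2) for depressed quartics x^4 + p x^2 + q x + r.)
h(y) = y^3 + 7*y^2 + 48*y + 327

Identify coefficients: p = -7, q = 3, r = -12.
Plug into h(y) = y^3 - p y^2 - 4 r y + (4 p r - q^2):
  h(y) = y^3 - (-7) y^2 - 4*(-12) y + (4*(-7)*(-12) - (3)^2)
       = y^3 + (7) y^2 + (48) y + (327).
Simplifying: h(y) = y^3 + 7*y^2 + 48*y + 327.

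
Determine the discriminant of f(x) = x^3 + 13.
Δ = -4563

For a depressed cubic x^3 + p x + q the discriminant is Δ = -4 p^3 - 27 q^2 = -4*(0)^3 - 27*(13)^2 = 0 - 4563 = -4563.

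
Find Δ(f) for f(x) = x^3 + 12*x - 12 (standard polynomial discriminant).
Δ = -10800

For a depressed cubic x^3 + p x + q the discriminant is Δ = -4 p^3 - 27 q^2 = -4*(12)^3 - 27*(-12)^2 = -6912 - 3888 = -10800.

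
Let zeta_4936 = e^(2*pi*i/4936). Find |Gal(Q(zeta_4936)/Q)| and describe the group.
|Gal(Q(zeta_4936)/Q)| = phi(4936) = 2464; group ≅ (Z/4936Z)^* ≅ Z/2Z × Z/2Z × Z/616Z

The n-th cyclotomic polynomial Φ_4936(x) is the minimal polynomial of zeta_4936 over Q and has degree phi(4936) = 2464. So Q(zeta_4936) is a degree-2464 Galois extension with Galois group (Z/4936Z)^*. By CRT, (Z/4936Z)^* ≅ (Z/8Z)^* × (Z/617Z)^*. Each prime-power unit group is (Z/8Z)^* ≅ Z/2Z × Z/2Z; (Z/617Z)^* ≅ Z/616Z. Hence Gal(Q(zeta_4936)/Q) ≅ Z/2Z × Z/2Z × Z/616Z.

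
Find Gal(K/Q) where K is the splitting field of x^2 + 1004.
Gal(K/Q) = Z/2Z (cyclic of order 2)

x^2 + 1004 is irreducible over Q since -1004 is not a rational square. The splitting field Q(sqrt(-1004)) has degree 2 over Q, and its unique nontrivial automorphism is sqrt(-1004) ↦ -sqrt(-1004). Hence Gal(Q(sqrt(-1004))/Q) = Z/2Z.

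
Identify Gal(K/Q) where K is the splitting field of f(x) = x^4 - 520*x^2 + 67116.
Gal(K/Q) = V_4 (Klein four-group, Z/2Z × Z/2Z)

f factors as (x^2 - 238)(x^2 - 282), so the splitting field is K = Q(sqrt(238), sqrt(282)). The elements 238, 282, 67116 are all non-squares in Q, so sqrt(238) and sqrt(282) generate independent quadratic extensions. Thus [K:Q] = 4 and Gal(K/Q) is generated by the two order-2 automorphisms sqrt(238) ↦ -sqrt(238) and sqrt(282) ↦ -sqrt(282), giving V_4.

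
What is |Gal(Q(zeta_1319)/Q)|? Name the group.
|Gal(Q(zeta_1319)/Q)| = phi(1319) = 1318; group ≅ (Z/1319Z)^* ≅ Z/1318Z

The n-th cyclotomic polynomial Φ_1319(x) is the minimal polynomial of zeta_1319 over Q and has degree phi(1319) = 1318. So Q(zeta_1319) is a degree-1318 Galois extension with Galois group (Z/1319Z)^*. (Z/1319Z)^* is cyclic since 1319 is an odd prime power (or 4). Hence Gal(Q(zeta_1319)/Q) ≅ Z/1318Z.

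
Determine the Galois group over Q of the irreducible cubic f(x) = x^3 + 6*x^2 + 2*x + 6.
Gal(K/Q) = S_3 (symmetric group of order 6)

Compute the discriminant of x^3 + (6)*x^2 + (2)*x + (6): Δ = -4748. Since Δ is not a rational square, the Galois group is not contained in A_3; it must be the full S_3 (irreducibility of the cubic rules out anything smaller).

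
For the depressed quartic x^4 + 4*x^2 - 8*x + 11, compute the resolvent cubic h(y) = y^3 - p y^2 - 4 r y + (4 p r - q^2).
h(y) = y^3 - 4*y^2 - 44*y + 112

Identify coefficients: p = 4, q = -8, r = 11.
Plug into h(y) = y^3 - p y^2 - 4 r y + (4 p r - q^2):
  h(y) = y^3 - (4) y^2 - 4*(11) y + (4*(4)*(11) - (-8)^2)
       = y^3 + (-4) y^2 + (-44) y + (112).
Simplifying: h(y) = y^3 - 4*y^2 - 44*y + 112.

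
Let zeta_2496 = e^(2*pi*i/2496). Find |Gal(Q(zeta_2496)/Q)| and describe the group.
|Gal(Q(zeta_2496)/Q)| = phi(2496) = 768; group ≅ (Z/2496Z)^* ≅ Z/2Z × Z/2Z × Z/12Z × Z/16Z

The n-th cyclotomic polynomial Φ_2496(x) is the minimal polynomial of zeta_2496 over Q and has degree phi(2496) = 768. So Q(zeta_2496) is a degree-768 Galois extension with Galois group (Z/2496Z)^*. By CRT, (Z/2496Z)^* ≅ (Z/64Z)^* × (Z/3Z)^* × (Z/13Z)^*. Each prime-power unit group is (Z/64Z)^* ≅ Z/2Z × Z/16Z; (Z/3Z)^* ≅ Z/2Z; (Z/13Z)^* ≅ Z/12Z. Hence Gal(Q(zeta_2496)/Q) ≅ Z/2Z × Z/2Z × Z/12Z × Z/16Z.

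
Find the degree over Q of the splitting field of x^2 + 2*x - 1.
[K:Q] = 2

The discriminant of x^2 + (2)*x + (-1) is b^2 - 4c = 4 - (-4) = 8. Since 8 is not a perfect square in Q, the polynomial is irreducible over Q. Its two roots generate a degree-2 extension, so [K:Q] = 2.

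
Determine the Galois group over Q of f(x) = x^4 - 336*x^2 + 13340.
Gal(K/Q) = V_4 (Klein four-group, Z/2Z × Z/2Z)

f factors as (x^2 - 46)(x^2 - 290), so the splitting field is K = Q(sqrt(46), sqrt(290)). The elements 46, 290, 13340 are all non-squares in Q, so sqrt(46) and sqrt(290) generate independent quadratic extensions. Thus [K:Q] = 4 and Gal(K/Q) is generated by the two order-2 automorphisms sqrt(46) ↦ -sqrt(46) and sqrt(290) ↦ -sqrt(290), giving V_4.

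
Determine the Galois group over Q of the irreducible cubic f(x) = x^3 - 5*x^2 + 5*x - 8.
Gal(K/Q) = S_3 (symmetric group of order 6)

Compute the discriminant of x^3 + (-5)*x^2 + (5)*x + (-8): Δ = -2003. Since Δ is not a rational square, the Galois group is not contained in A_3; it must be the full S_3 (irreducibility of the cubic rules out anything smaller).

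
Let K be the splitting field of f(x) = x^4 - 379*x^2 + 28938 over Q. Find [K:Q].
[K:Q] = 4

f factors as (x^2 - 106)(x^2 - 273); the splitting field is K = Q(sqrt(106), sqrt(273)). Since 106, 273, and 28938 are all non-squares in Q, the three subfields Q(sqrt(106)), Q(sqrt(273)), Q(sqrt(28938)) are distinct degree-2 extensions, so [K:Q] = 4 (Klein four Galois group).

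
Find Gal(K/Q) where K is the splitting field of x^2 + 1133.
Gal(K/Q) = Z/2Z (cyclic of order 2)

x^2 + 1133 is irreducible over Q since -1133 is not a rational square. The splitting field Q(sqrt(-1133)) has degree 2 over Q, and its unique nontrivial automorphism is sqrt(-1133) ↦ -sqrt(-1133). Hence Gal(Q(sqrt(-1133))/Q) = Z/2Z.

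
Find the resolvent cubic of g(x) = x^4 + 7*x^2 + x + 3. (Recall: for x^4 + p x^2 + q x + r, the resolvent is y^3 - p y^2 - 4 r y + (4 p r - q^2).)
h(y) = y^3 - 7*y^2 - 12*y + 83

Identify coefficients: p = 7, q = 1, r = 3.
Plug into h(y) = y^3 - p y^2 - 4 r y + (4 p r - q^2):
  h(y) = y^3 - (7) y^2 - 4*(3) y + (4*(7)*(3) - (1)^2)
       = y^3 + (-7) y^2 + (-12) y + (83).
Simplifying: h(y) = y^3 - 7*y^2 - 12*y + 83.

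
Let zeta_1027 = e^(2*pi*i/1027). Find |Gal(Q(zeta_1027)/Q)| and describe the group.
|Gal(Q(zeta_1027)/Q)| = phi(1027) = 936; group ≅ (Z/1027Z)^* ≅ Z/12Z × Z/78Z

The n-th cyclotomic polynomial Φ_1027(x) is the minimal polynomial of zeta_1027 over Q and has degree phi(1027) = 936. So Q(zeta_1027) is a degree-936 Galois extension with Galois group (Z/1027Z)^*. By CRT, (Z/1027Z)^* ≅ (Z/13Z)^* × (Z/79Z)^*. Each prime-power unit group is (Z/13Z)^* ≅ Z/12Z; (Z/79Z)^* ≅ Z/78Z. Hence Gal(Q(zeta_1027)/Q) ≅ Z/12Z × Z/78Z.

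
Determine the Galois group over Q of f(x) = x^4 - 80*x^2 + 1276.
Gal(K/Q) = V_4 (Klein four-group, Z/2Z × Z/2Z)

f factors as (x^2 - 22)(x^2 - 58), so the splitting field is K = Q(sqrt(22), sqrt(58)). The elements 22, 58, 1276 are all non-squares in Q, so sqrt(22) and sqrt(58) generate independent quadratic extensions. Thus [K:Q] = 4 and Gal(K/Q) is generated by the two order-2 automorphisms sqrt(22) ↦ -sqrt(22) and sqrt(58) ↦ -sqrt(58), giving V_4.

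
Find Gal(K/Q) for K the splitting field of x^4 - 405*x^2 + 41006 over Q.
Gal(K/Q) = V_4 (Klein four-group, Z/2Z × Z/2Z)

f factors as (x^2 - 203)(x^2 - 202), so the splitting field is K = Q(sqrt(203), sqrt(202)). The elements 203, 202, 41006 are all non-squares in Q, so sqrt(203) and sqrt(202) generate independent quadratic extensions. Thus [K:Q] = 4 and Gal(K/Q) is generated by the two order-2 automorphisms sqrt(203) ↦ -sqrt(203) and sqrt(202) ↦ -sqrt(202), giving V_4.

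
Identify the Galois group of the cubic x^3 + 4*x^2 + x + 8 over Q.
Gal(K/Q) = S_3 (symmetric group of order 6)

Compute the discriminant of x^3 + (4)*x^2 + (1)*x + (8): Δ = -3188. Since Δ is not a rational square, the Galois group is not contained in A_3; it must be the full S_3 (irreducibility of the cubic rules out anything smaller).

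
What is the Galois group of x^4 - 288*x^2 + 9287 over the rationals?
Gal(K/Q) = V_4 (Klein four-group, Z/2Z × Z/2Z)

f factors as (x^2 - 37)(x^2 - 251), so the splitting field is K = Q(sqrt(37), sqrt(251)). The elements 37, 251, 9287 are all non-squares in Q, so sqrt(37) and sqrt(251) generate independent quadratic extensions. Thus [K:Q] = 4 and Gal(K/Q) is generated by the two order-2 automorphisms sqrt(37) ↦ -sqrt(37) and sqrt(251) ↦ -sqrt(251), giving V_4.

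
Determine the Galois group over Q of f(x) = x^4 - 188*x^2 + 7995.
Gal(K/Q) = V_4 (Klein four-group, Z/2Z × Z/2Z)

f factors as (x^2 - 123)(x^2 - 65), so the splitting field is K = Q(sqrt(123), sqrt(65)). The elements 123, 65, 7995 are all non-squares in Q, so sqrt(123) and sqrt(65) generate independent quadratic extensions. Thus [K:Q] = 4 and Gal(K/Q) is generated by the two order-2 automorphisms sqrt(123) ↦ -sqrt(123) and sqrt(65) ↦ -sqrt(65), giving V_4.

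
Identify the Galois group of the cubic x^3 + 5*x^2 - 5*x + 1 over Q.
Gal(K/Q) = S_3 (symmetric group of order 6)

Compute the discriminant of x^3 + (5)*x^2 + (-5)*x + (1): Δ = 148. Since Δ is not a rational square, the Galois group is not contained in A_3; it must be the full S_3 (irreducibility of the cubic rules out anything smaller).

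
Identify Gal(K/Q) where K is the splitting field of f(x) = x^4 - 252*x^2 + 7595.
Gal(K/Q) = V_4 (Klein four-group, Z/2Z × Z/2Z)

f factors as (x^2 - 217)(x^2 - 35), so the splitting field is K = Q(sqrt(217), sqrt(35)). The elements 217, 35, 7595 are all non-squares in Q, so sqrt(217) and sqrt(35) generate independent quadratic extensions. Thus [K:Q] = 4 and Gal(K/Q) is generated by the two order-2 automorphisms sqrt(217) ↦ -sqrt(217) and sqrt(35) ↦ -sqrt(35), giving V_4.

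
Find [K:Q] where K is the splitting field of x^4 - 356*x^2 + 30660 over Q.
[K:Q] = 4

f factors as (x^2 - 146)(x^2 - 210); the splitting field is K = Q(sqrt(146), sqrt(210)). Since 146, 210, and 30660 are all non-squares in Q, the three subfields Q(sqrt(146)), Q(sqrt(210)), Q(sqrt(30660)) are distinct degree-2 extensions, so [K:Q] = 4 (Klein four Galois group).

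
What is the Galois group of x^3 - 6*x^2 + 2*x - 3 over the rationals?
Gal(K/Q) = S_3 (symmetric group of order 6)

Compute the discriminant of x^3 + (-6)*x^2 + (2)*x + (-3): Δ = -2075. Since Δ is not a rational square, the Galois group is not contained in A_3; it must be the full S_3 (irreducibility of the cubic rules out anything smaller).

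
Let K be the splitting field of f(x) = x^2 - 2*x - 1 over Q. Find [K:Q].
[K:Q] = 2

The discriminant of x^2 + (-2)*x + (-1) is b^2 - 4c = 4 - (-4) = 8. Since 8 is not a perfect square in Q, the polynomial is irreducible over Q. Its two roots generate a degree-2 extension, so [K:Q] = 2.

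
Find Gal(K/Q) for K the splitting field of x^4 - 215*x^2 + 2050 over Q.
Gal(K/Q) = V_4 (Klein four-group, Z/2Z × Z/2Z)

f factors as (x^2 - 10)(x^2 - 205), so the splitting field is K = Q(sqrt(10), sqrt(205)). The elements 10, 205, 2050 are all non-squares in Q, so sqrt(10) and sqrt(205) generate independent quadratic extensions. Thus [K:Q] = 4 and Gal(K/Q) is generated by the two order-2 automorphisms sqrt(10) ↦ -sqrt(10) and sqrt(205) ↦ -sqrt(205), giving V_4.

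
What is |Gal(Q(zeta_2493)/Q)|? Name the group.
|Gal(Q(zeta_2493)/Q)| = phi(2493) = 1656; group ≅ (Z/2493Z)^* ≅ Z/6Z × Z/276Z

The n-th cyclotomic polynomial Φ_2493(x) is the minimal polynomial of zeta_2493 over Q and has degree phi(2493) = 1656. So Q(zeta_2493) is a degree-1656 Galois extension with Galois group (Z/2493Z)^*. By CRT, (Z/2493Z)^* ≅ (Z/9Z)^* × (Z/277Z)^*. Each prime-power unit group is (Z/9Z)^* ≅ Z/6Z; (Z/277Z)^* ≅ Z/276Z. Hence Gal(Q(zeta_2493)/Q) ≅ Z/6Z × Z/276Z.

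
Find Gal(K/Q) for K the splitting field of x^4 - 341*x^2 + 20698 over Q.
Gal(K/Q) = V_4 (Klein four-group, Z/2Z × Z/2Z)

f factors as (x^2 - 262)(x^2 - 79), so the splitting field is K = Q(sqrt(262), sqrt(79)). The elements 262, 79, 20698 are all non-squares in Q, so sqrt(262) and sqrt(79) generate independent quadratic extensions. Thus [K:Q] = 4 and Gal(K/Q) is generated by the two order-2 automorphisms sqrt(262) ↦ -sqrt(262) and sqrt(79) ↦ -sqrt(79), giving V_4.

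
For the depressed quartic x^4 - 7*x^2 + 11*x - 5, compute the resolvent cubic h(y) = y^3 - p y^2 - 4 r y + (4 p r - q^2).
h(y) = y^3 + 7*y^2 + 20*y + 19

Identify coefficients: p = -7, q = 11, r = -5.
Plug into h(y) = y^3 - p y^2 - 4 r y + (4 p r - q^2):
  h(y) = y^3 - (-7) y^2 - 4*(-5) y + (4*(-7)*(-5) - (11)^2)
       = y^3 + (7) y^2 + (20) y + (19).
Simplifying: h(y) = y^3 + 7*y^2 + 20*y + 19.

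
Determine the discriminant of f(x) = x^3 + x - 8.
Δ = -1732

For a depressed cubic x^3 + p x + q the discriminant is Δ = -4 p^3 - 27 q^2 = -4*(1)^3 - 27*(-8)^2 = -4 - 1728 = -1732.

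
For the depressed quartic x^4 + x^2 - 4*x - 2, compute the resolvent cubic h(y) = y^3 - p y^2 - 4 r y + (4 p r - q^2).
h(y) = y^3 - y^2 + 8*y - 24

Identify coefficients: p = 1, q = -4, r = -2.
Plug into h(y) = y^3 - p y^2 - 4 r y + (4 p r - q^2):
  h(y) = y^3 - (1) y^2 - 4*(-2) y + (4*(1)*(-2) - (-4)^2)
       = y^3 + (-1) y^2 + (8) y + (-24).
Simplifying: h(y) = y^3 - y^2 + 8*y - 24.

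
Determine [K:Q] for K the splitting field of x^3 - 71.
[K:Q] = 6

x^3 - 71 has one real root r = 71^(1/3) and two complex roots r*zeta_3, r*zeta_3^2 where zeta_3 = e^(2*pi*i/3). The splitting field is Q(r, zeta_3). [Q(r):Q] = 3 and [Q(zeta_3):Q] = 2 with gcd = 1, so [Q(r, zeta_3):Q] = 3 * 2 = 6.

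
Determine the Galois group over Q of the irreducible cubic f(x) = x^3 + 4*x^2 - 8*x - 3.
Gal(K/Q) = S_3 (symmetric group of order 6)

Compute the discriminant of x^3 + (4)*x^2 + (-8)*x + (-3): Δ = 5325. Since Δ is not a rational square, the Galois group is not contained in A_3; it must be the full S_3 (irreducibility of the cubic rules out anything smaller).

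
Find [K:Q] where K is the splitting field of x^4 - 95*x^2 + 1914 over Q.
[K:Q] = 4

f factors as (x^2 - 66)(x^2 - 29); the splitting field is K = Q(sqrt(66), sqrt(29)). Since 66, 29, and 1914 are all non-squares in Q, the three subfields Q(sqrt(66)), Q(sqrt(29)), Q(sqrt(1914)) are distinct degree-2 extensions, so [K:Q] = 4 (Klein four Galois group).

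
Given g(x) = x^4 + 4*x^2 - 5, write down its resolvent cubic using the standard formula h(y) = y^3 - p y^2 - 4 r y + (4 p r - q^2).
h(y) = y^3 - 4*y^2 + 20*y - 80

Identify coefficients: p = 4, q = 0, r = -5.
Plug into h(y) = y^3 - p y^2 - 4 r y + (4 p r - q^2):
  h(y) = y^3 - (4) y^2 - 4*(-5) y + (4*(4)*(-5) - (0)^2)
       = y^3 + (-4) y^2 + (20) y + (-80).
Simplifying: h(y) = y^3 - 4*y^2 + 20*y - 80.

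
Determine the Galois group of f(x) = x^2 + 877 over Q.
Gal(K/Q) = Z/2Z (cyclic of order 2)

x^2 + 877 is irreducible over Q since -877 is not a rational square. The splitting field Q(sqrt(-877)) has degree 2 over Q, and its unique nontrivial automorphism is sqrt(-877) ↦ -sqrt(-877). Hence Gal(Q(sqrt(-877))/Q) = Z/2Z.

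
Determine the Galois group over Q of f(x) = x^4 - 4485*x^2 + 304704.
Gal(K/Q) = Z/2Z (cyclic of order 2)

f factors as (x^2 - 69)(x^2 - 4416), so the splitting field is K = Q(sqrt(69), sqrt(4416)). The squarefree part of 69 is 69 and the squarefree part of 4416 is also 69, so sqrt(69) and sqrt(4416) are both rational multiples of sqrt(69). Hence Q(sqrt(69)) = Q(sqrt(4416)) = Q(sqrt(69)), and the splitting field collapses to a single degree-2 extension with Galois group Z/2Z.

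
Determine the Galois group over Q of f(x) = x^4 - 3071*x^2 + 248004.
Gal(K/Q) = Z/2Z (cyclic of order 2)

f factors as (x^2 - 2988)(x^2 - 83), so the splitting field is K = Q(sqrt(2988), sqrt(83)). The squarefree part of 2988 is 83 and the squarefree part of 83 is also 83, so sqrt(2988) and sqrt(83) are both rational multiples of sqrt(83). Hence Q(sqrt(2988)) = Q(sqrt(83)) = Q(sqrt(83)), and the splitting field collapses to a single degree-2 extension with Galois group Z/2Z.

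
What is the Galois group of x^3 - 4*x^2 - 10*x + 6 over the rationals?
Gal(K/Q) = S_3 (symmetric group of order 6)

Compute the discriminant of x^3 + (-4)*x^2 + (-10)*x + (6): Δ = 10484. Since Δ is not a rational square, the Galois group is not contained in A_3; it must be the full S_3 (irreducibility of the cubic rules out anything smaller).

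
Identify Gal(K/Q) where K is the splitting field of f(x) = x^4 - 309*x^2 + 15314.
Gal(K/Q) = V_4 (Klein four-group, Z/2Z × Z/2Z)

f factors as (x^2 - 62)(x^2 - 247), so the splitting field is K = Q(sqrt(62), sqrt(247)). The elements 62, 247, 15314 are all non-squares in Q, so sqrt(62) and sqrt(247) generate independent quadratic extensions. Thus [K:Q] = 4 and Gal(K/Q) is generated by the two order-2 automorphisms sqrt(62) ↦ -sqrt(62) and sqrt(247) ↦ -sqrt(247), giving V_4.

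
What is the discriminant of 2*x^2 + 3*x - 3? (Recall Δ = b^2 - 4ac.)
Δ = 33

For a quadratic a x^2 + b x + c the discriminant is Δ = b^2 - 4ac = (3)^2 - 4*(2)*(-3) = 9 - (-24) = 33.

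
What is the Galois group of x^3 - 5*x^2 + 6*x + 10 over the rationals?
Gal(K/Q) = S_3 (symmetric group of order 6)

Compute the discriminant of x^3 + (-5)*x^2 + (6)*x + (10): Δ = -3064. Since Δ is not a rational square, the Galois group is not contained in A_3; it must be the full S_3 (irreducibility of the cubic rules out anything smaller).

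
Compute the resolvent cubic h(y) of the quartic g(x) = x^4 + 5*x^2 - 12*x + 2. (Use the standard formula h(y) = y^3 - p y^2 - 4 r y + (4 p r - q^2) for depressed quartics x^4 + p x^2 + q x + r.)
h(y) = y^3 - 5*y^2 - 8*y - 104

Identify coefficients: p = 5, q = -12, r = 2.
Plug into h(y) = y^3 - p y^2 - 4 r y + (4 p r - q^2):
  h(y) = y^3 - (5) y^2 - 4*(2) y + (4*(5)*(2) - (-12)^2)
       = y^3 + (-5) y^2 + (-8) y + (-104).
Simplifying: h(y) = y^3 - 5*y^2 - 8*y - 104.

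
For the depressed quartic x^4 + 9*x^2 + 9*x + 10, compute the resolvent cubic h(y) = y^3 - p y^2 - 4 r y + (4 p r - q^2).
h(y) = y^3 - 9*y^2 - 40*y + 279

Identify coefficients: p = 9, q = 9, r = 10.
Plug into h(y) = y^3 - p y^2 - 4 r y + (4 p r - q^2):
  h(y) = y^3 - (9) y^2 - 4*(10) y + (4*(9)*(10) - (9)^2)
       = y^3 + (-9) y^2 + (-40) y + (279).
Simplifying: h(y) = y^3 - 9*y^2 - 40*y + 279.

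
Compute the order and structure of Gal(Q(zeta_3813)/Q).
|Gal(Q(zeta_3813)/Q)| = phi(3813) = 2400; group ≅ (Z/3813Z)^* ≅ Z/2Z × Z/30Z × Z/40Z

The n-th cyclotomic polynomial Φ_3813(x) is the minimal polynomial of zeta_3813 over Q and has degree phi(3813) = 2400. So Q(zeta_3813) is a degree-2400 Galois extension with Galois group (Z/3813Z)^*. By CRT, (Z/3813Z)^* ≅ (Z/3Z)^* × (Z/31Z)^* × (Z/41Z)^*. Each prime-power unit group is (Z/3Z)^* ≅ Z/2Z; (Z/31Z)^* ≅ Z/30Z; (Z/41Z)^* ≅ Z/40Z. Hence Gal(Q(zeta_3813)/Q) ≅ Z/2Z × Z/30Z × Z/40Z.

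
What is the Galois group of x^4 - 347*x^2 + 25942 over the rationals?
Gal(K/Q) = V_4 (Klein four-group, Z/2Z × Z/2Z)

f factors as (x^2 - 238)(x^2 - 109), so the splitting field is K = Q(sqrt(238), sqrt(109)). The elements 238, 109, 25942 are all non-squares in Q, so sqrt(238) and sqrt(109) generate independent quadratic extensions. Thus [K:Q] = 4 and Gal(K/Q) is generated by the two order-2 automorphisms sqrt(238) ↦ -sqrt(238) and sqrt(109) ↦ -sqrt(109), giving V_4.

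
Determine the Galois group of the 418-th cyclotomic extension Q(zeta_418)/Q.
|Gal(Q(zeta_418)/Q)| = phi(418) = 180; group ≅ (Z/418Z)^* ≅ Z/10Z × Z/18Z

The n-th cyclotomic polynomial Φ_418(x) is the minimal polynomial of zeta_418 over Q and has degree phi(418) = 180. So Q(zeta_418) is a degree-180 Galois extension with Galois group (Z/418Z)^*. By CRT, (Z/418Z)^* ≅ (Z/2Z)^* × (Z/11Z)^* × (Z/19Z)^*. Each prime-power unit group is (Z/2Z)^* ≅ trivial group (order 1); (Z/11Z)^* ≅ Z/10Z; (Z/19Z)^* ≅ Z/18Z. Hence Gal(Q(zeta_418)/Q) ≅ Z/10Z × Z/18Z.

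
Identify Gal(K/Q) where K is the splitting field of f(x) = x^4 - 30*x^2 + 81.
Gal(K/Q) = Z/2Z (cyclic of order 2)

f factors as (x^2 - 27)(x^2 - 3), so the splitting field is K = Q(sqrt(27), sqrt(3)). The squarefree part of 27 is 3 and the squarefree part of 3 is also 3, so sqrt(27) and sqrt(3) are both rational multiples of sqrt(3). Hence Q(sqrt(27)) = Q(sqrt(3)) = Q(sqrt(3)), and the splitting field collapses to a single degree-2 extension with Galois group Z/2Z.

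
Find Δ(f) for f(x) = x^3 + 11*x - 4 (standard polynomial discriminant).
Δ = -5756

For a depressed cubic x^3 + p x + q the discriminant is Δ = -4 p^3 - 27 q^2 = -4*(11)^3 - 27*(-4)^2 = -5324 - 432 = -5756.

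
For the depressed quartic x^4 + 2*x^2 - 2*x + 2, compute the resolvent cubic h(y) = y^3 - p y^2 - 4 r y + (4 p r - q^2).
h(y) = y^3 - 2*y^2 - 8*y + 12

Identify coefficients: p = 2, q = -2, r = 2.
Plug into h(y) = y^3 - p y^2 - 4 r y + (4 p r - q^2):
  h(y) = y^3 - (2) y^2 - 4*(2) y + (4*(2)*(2) - (-2)^2)
       = y^3 + (-2) y^2 + (-8) y + (12).
Simplifying: h(y) = y^3 - 2*y^2 - 8*y + 12.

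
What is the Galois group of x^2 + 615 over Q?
Gal(K/Q) = Z/2Z (cyclic of order 2)

x^2 + 615 is irreducible over Q since -615 is not a rational square. The splitting field Q(sqrt(-615)) has degree 2 over Q, and its unique nontrivial automorphism is sqrt(-615) ↦ -sqrt(-615). Hence Gal(Q(sqrt(-615))/Q) = Z/2Z.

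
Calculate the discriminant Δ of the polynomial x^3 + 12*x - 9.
Δ = -9099

For a depressed cubic x^3 + p x + q the discriminant is Δ = -4 p^3 - 27 q^2 = -4*(12)^3 - 27*(-9)^2 = -6912 - 2187 = -9099.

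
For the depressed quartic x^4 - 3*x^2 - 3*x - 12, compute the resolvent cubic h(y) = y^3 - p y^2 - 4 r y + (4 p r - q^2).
h(y) = y^3 + 3*y^2 + 48*y + 135

Identify coefficients: p = -3, q = -3, r = -12.
Plug into h(y) = y^3 - p y^2 - 4 r y + (4 p r - q^2):
  h(y) = y^3 - (-3) y^2 - 4*(-12) y + (4*(-3)*(-12) - (-3)^2)
       = y^3 + (3) y^2 + (48) y + (135).
Simplifying: h(y) = y^3 + 3*y^2 + 48*y + 135.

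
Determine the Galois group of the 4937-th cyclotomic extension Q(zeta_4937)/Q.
|Gal(Q(zeta_4937)/Q)| = phi(4937) = 4936; group ≅ (Z/4937Z)^* ≅ Z/4936Z

The n-th cyclotomic polynomial Φ_4937(x) is the minimal polynomial of zeta_4937 over Q and has degree phi(4937) = 4936. So Q(zeta_4937) is a degree-4936 Galois extension with Galois group (Z/4937Z)^*. (Z/4937Z)^* is cyclic since 4937 is an odd prime power (or 4). Hence Gal(Q(zeta_4937)/Q) ≅ Z/4936Z.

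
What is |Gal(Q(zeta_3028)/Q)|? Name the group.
|Gal(Q(zeta_3028)/Q)| = phi(3028) = 1512; group ≅ (Z/3028Z)^* ≅ Z/2Z × Z/756Z

The n-th cyclotomic polynomial Φ_3028(x) is the minimal polynomial of zeta_3028 over Q and has degree phi(3028) = 1512. So Q(zeta_3028) is a degree-1512 Galois extension with Galois group (Z/3028Z)^*. By CRT, (Z/3028Z)^* ≅ (Z/4Z)^* × (Z/757Z)^*. Each prime-power unit group is (Z/4Z)^* ≅ Z/2Z; (Z/757Z)^* ≅ Z/756Z. Hence Gal(Q(zeta_3028)/Q) ≅ Z/2Z × Z/756Z.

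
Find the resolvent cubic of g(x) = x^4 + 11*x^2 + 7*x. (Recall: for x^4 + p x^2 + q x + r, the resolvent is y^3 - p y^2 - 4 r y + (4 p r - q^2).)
h(y) = y^3 - 11*y^2 - 49

Identify coefficients: p = 11, q = 7, r = 0.
Plug into h(y) = y^3 - p y^2 - 4 r y + (4 p r - q^2):
  h(y) = y^3 - (11) y^2 - 4*(0) y + (4*(11)*(0) - (7)^2)
       = y^3 + (-11) y^2 + (0) y + (-49).
Simplifying: h(y) = y^3 - 11*y^2 - 49.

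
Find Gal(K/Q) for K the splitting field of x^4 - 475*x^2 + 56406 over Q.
Gal(K/Q) = V_4 (Klein four-group, Z/2Z × Z/2Z)

f factors as (x^2 - 238)(x^2 - 237), so the splitting field is K = Q(sqrt(238), sqrt(237)). The elements 238, 237, 56406 are all non-squares in Q, so sqrt(238) and sqrt(237) generate independent quadratic extensions. Thus [K:Q] = 4 and Gal(K/Q) is generated by the two order-2 automorphisms sqrt(238) ↦ -sqrt(238) and sqrt(237) ↦ -sqrt(237), giving V_4.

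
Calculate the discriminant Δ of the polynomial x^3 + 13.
Δ = -4563

For a depressed cubic x^3 + p x + q the discriminant is Δ = -4 p^3 - 27 q^2 = -4*(0)^3 - 27*(13)^2 = 0 - 4563 = -4563.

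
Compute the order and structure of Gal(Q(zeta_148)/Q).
|Gal(Q(zeta_148)/Q)| = phi(148) = 72; group ≅ (Z/148Z)^* ≅ Z/2Z × Z/36Z

The n-th cyclotomic polynomial Φ_148(x) is the minimal polynomial of zeta_148 over Q and has degree phi(148) = 72. So Q(zeta_148) is a degree-72 Galois extension with Galois group (Z/148Z)^*. By CRT, (Z/148Z)^* ≅ (Z/4Z)^* × (Z/37Z)^*. Each prime-power unit group is (Z/4Z)^* ≅ Z/2Z; (Z/37Z)^* ≅ Z/36Z. Hence Gal(Q(zeta_148)/Q) ≅ Z/2Z × Z/36Z.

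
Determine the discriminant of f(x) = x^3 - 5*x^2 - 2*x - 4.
Δ = -3020

For x^3 + a x^2 + b x + c the discriminant is Δ = 18 a b c - 4 a^3 c + a^2 b^2 - 4 b^3 - 27 c^2.
Plug a = -5, b = -2, c = -4:
  18*(-5)*(-2)*(-4) - 4*(-5)^3*(-4) + (-5)^2*(-2)^2 - 4*(-2)^3 - 27*(-4)^2
  = -720 + (-2000) + 100 + (32) + (-432)
  = -3020.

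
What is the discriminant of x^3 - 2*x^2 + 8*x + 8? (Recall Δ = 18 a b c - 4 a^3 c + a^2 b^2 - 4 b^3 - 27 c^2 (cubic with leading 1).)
Δ = -5568

For x^3 + a x^2 + b x + c the discriminant is Δ = 18 a b c - 4 a^3 c + a^2 b^2 - 4 b^3 - 27 c^2.
Plug a = -2, b = 8, c = 8:
  18*(-2)*(8)*(8) - 4*(-2)^3*(8) + (-2)^2*(8)^2 - 4*(8)^3 - 27*(8)^2
  = -2304 + (256) + 256 + (-2048) + (-1728)
  = -5568.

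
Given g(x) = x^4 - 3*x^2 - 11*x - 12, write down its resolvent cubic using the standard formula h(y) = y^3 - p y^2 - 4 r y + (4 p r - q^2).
h(y) = y^3 + 3*y^2 + 48*y + 23

Identify coefficients: p = -3, q = -11, r = -12.
Plug into h(y) = y^3 - p y^2 - 4 r y + (4 p r - q^2):
  h(y) = y^3 - (-3) y^2 - 4*(-12) y + (4*(-3)*(-12) - (-11)^2)
       = y^3 + (3) y^2 + (48) y + (23).
Simplifying: h(y) = y^3 + 3*y^2 + 48*y + 23.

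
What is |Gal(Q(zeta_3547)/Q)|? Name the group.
|Gal(Q(zeta_3547)/Q)| = phi(3547) = 3546; group ≅ (Z/3547Z)^* ≅ Z/3546Z

The n-th cyclotomic polynomial Φ_3547(x) is the minimal polynomial of zeta_3547 over Q and has degree phi(3547) = 3546. So Q(zeta_3547) is a degree-3546 Galois extension with Galois group (Z/3547Z)^*. (Z/3547Z)^* is cyclic since 3547 is an odd prime power (or 4). Hence Gal(Q(zeta_3547)/Q) ≅ Z/3546Z.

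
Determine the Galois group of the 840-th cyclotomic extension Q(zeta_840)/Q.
|Gal(Q(zeta_840)/Q)| = phi(840) = 192; group ≅ (Z/840Z)^* ≅ Z/2Z × Z/2Z × Z/2Z × Z/4Z × Z/6Z

The n-th cyclotomic polynomial Φ_840(x) is the minimal polynomial of zeta_840 over Q and has degree phi(840) = 192. So Q(zeta_840) is a degree-192 Galois extension with Galois group (Z/840Z)^*. By CRT, (Z/840Z)^* ≅ (Z/8Z)^* × (Z/3Z)^* × (Z/5Z)^* × (Z/7Z)^*. Each prime-power unit group is (Z/8Z)^* ≅ Z/2Z × Z/2Z; (Z/3Z)^* ≅ Z/2Z; (Z/5Z)^* ≅ Z/4Z; (Z/7Z)^* ≅ Z/6Z. Hence Gal(Q(zeta_840)/Q) ≅ Z/2Z × Z/2Z × Z/2Z × Z/4Z × Z/6Z.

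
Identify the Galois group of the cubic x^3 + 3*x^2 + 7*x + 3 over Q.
Gal(K/Q) = S_3 (symmetric group of order 6)

Compute the discriminant of x^3 + (3)*x^2 + (7)*x + (3): Δ = -364. Since Δ is not a rational square, the Galois group is not contained in A_3; it must be the full S_3 (irreducibility of the cubic rules out anything smaller).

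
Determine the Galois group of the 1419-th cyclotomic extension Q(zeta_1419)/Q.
|Gal(Q(zeta_1419)/Q)| = phi(1419) = 840; group ≅ (Z/1419Z)^* ≅ Z/2Z × Z/10Z × Z/42Z

The n-th cyclotomic polynomial Φ_1419(x) is the minimal polynomial of zeta_1419 over Q and has degree phi(1419) = 840. So Q(zeta_1419) is a degree-840 Galois extension with Galois group (Z/1419Z)^*. By CRT, (Z/1419Z)^* ≅ (Z/3Z)^* × (Z/11Z)^* × (Z/43Z)^*. Each prime-power unit group is (Z/3Z)^* ≅ Z/2Z; (Z/11Z)^* ≅ Z/10Z; (Z/43Z)^* ≅ Z/42Z. Hence Gal(Q(zeta_1419)/Q) ≅ Z/2Z × Z/10Z × Z/42Z.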